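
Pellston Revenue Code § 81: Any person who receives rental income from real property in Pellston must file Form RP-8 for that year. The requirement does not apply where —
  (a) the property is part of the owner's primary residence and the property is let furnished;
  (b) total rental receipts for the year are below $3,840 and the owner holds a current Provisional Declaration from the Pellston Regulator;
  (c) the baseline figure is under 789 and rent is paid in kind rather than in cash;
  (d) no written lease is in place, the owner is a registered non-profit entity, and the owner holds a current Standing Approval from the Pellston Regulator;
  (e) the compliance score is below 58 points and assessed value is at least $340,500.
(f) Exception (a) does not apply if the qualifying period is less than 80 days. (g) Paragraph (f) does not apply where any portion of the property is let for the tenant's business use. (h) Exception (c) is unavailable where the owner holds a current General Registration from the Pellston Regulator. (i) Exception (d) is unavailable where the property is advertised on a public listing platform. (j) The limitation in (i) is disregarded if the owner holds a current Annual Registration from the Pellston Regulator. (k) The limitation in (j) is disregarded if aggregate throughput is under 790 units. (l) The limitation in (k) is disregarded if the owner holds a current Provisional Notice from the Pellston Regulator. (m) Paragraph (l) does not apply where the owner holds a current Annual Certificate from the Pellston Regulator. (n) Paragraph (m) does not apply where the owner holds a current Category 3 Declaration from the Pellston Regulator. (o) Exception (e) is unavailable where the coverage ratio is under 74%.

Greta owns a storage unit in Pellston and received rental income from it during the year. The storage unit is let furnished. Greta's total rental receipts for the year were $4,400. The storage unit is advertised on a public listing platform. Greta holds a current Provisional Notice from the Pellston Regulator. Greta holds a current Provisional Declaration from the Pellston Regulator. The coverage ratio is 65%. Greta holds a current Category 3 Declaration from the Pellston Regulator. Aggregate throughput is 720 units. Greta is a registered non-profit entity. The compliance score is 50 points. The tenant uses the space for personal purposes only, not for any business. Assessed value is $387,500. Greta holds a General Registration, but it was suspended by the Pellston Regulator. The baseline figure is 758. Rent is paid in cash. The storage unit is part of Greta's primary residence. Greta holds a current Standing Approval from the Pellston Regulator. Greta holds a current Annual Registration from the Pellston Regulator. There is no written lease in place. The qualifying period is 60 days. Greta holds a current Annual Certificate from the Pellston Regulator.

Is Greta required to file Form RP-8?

No — exception (d) applies; Greta is not required to file Form RP-8.

Exception (a): the storage unit is part of the primary residence; the property is let furnished — every condition holds. But: (f) operates against (a): the qualifying period is 60 days, less than the 80 days limit. (g), which would lift (f), is inapplicable — the space is used for personal purposes only. So (a) is unavailable.
Exception (b) does not apply: total rental receipts for the year are $4,400, not below $3,840.
Exception (c) fails — rent is paid in cash.
Exception (d): there is no written lease; Greta is a registered non-profit; a current Standing Approval is held — every condition holds. Applying paragraphs (i)–(n): (i) would limit (d) — the property is publicly advertised — but (j) sets (i) aside: (j) applies — a current Annual Registration is held. (k) is engaged (aggregate throughput is 720 units, under the 790 units limit), but is overridden by (l): (l) applies — a current Provisional Notice is held. (m) operates (a current Annual Certificate is held), but is itself disapplied by (n): (n) operates against (m): a current Category 3 Declaration is held. (d) remains available.
Exception (e)'s conditions are all satisfied: the compliance score is 50 points, below the 58 points limit; assessed value is $387,500, meeting the $340,500 threshold. However, paragraph (o) must be considered: (o) is triggered — the coverage ratio is 65%, under the 74% limit. (e) is therefore removed.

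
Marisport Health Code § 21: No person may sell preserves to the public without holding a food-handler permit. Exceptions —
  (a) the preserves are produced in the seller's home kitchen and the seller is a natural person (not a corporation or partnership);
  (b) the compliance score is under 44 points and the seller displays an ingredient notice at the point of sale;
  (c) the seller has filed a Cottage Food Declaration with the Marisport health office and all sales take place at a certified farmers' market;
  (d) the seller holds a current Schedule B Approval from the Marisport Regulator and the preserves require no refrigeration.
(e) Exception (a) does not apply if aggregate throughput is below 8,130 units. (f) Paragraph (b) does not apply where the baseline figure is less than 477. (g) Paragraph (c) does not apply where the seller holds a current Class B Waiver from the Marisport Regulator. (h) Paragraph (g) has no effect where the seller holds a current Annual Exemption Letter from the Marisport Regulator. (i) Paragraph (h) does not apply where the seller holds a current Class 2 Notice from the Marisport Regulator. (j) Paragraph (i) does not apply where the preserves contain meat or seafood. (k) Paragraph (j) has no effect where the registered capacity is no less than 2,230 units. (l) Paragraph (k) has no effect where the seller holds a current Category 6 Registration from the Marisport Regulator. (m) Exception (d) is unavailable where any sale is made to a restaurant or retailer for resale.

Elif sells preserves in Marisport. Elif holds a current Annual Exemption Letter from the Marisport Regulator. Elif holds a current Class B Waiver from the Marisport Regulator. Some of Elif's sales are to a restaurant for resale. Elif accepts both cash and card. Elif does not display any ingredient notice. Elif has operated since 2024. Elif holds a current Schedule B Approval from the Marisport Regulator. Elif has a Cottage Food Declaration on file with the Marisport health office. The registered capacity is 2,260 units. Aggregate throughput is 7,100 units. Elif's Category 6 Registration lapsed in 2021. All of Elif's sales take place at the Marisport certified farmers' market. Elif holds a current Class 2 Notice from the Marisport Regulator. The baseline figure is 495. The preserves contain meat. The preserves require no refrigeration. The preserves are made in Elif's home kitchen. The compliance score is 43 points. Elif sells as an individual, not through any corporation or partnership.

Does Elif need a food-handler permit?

Yes — Elif must hold a food-handler permit.

Exception (a): the preserves are home-kitchen produced; the seller is a natural person — every condition holds. But applying paragraph (e): (e) operates — aggregate throughput is 7,100 units, below the 8,130 units limit. So (a) is unavailable.
Exception (b) fails — no ingredient notice is displayed.
All of (c)'s requirements are met (a Cottage Food Declaration is on file; all sales are at a certified farmers' market). But: (g) operates against (c): a current Class B Waiver is held. (h) would limit (g) — a current Annual Exemption Letter is held — but (i) sets (h) aside: (i) operates against (h): a current Class 2 Notice is held. (j) would limit (i) — the preserves contain meat — but (k) sets (j) aside: (k) is triggered — the registered capacity is 2,260 units, meeting the 2,230 units threshold. (l) does not operate here (no current Category 6 Registration is held), so (k) stands. (c) is therefore removed.
Exception (d)'s conditions are all satisfied: a current Schedule B Approval is held; the preserves are shelf-stable. However, paragraph (m) must be considered: (m) operates against (d): some sales are to a restaurant for resale. (d) is therefore removed.
No exception displaces § 21.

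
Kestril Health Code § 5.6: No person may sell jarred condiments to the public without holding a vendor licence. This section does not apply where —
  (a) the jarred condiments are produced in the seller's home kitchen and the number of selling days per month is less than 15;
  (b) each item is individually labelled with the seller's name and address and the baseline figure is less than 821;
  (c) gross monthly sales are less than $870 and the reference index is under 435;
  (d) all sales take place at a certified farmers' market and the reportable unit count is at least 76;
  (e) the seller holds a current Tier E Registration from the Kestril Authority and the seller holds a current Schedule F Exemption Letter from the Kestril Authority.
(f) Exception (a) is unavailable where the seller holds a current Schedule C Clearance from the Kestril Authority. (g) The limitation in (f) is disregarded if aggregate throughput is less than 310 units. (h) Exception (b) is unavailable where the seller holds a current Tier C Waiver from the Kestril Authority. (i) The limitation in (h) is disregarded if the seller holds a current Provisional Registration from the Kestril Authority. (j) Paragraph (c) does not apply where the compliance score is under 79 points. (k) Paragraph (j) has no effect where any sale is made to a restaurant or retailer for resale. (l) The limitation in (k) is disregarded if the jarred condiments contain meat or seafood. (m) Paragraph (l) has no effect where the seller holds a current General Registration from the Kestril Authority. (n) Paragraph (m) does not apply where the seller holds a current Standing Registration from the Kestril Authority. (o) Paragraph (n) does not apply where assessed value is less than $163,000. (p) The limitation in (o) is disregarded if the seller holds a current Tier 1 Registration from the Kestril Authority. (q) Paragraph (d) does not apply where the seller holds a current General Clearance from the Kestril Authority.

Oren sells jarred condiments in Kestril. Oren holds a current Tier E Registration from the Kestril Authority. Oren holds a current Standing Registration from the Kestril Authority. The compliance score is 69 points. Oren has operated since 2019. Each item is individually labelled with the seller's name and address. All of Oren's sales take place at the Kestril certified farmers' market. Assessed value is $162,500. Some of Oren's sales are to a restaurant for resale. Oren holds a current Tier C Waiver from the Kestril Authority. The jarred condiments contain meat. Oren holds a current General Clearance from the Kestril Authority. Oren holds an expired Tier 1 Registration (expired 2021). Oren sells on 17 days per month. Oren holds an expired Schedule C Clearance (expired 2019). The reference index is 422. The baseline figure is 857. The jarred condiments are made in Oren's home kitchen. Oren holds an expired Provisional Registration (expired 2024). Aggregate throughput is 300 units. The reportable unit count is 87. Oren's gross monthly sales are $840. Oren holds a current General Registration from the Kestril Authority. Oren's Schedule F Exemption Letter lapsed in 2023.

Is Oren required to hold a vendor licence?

Exception (a) does not apply: the number of selling days per month is 17, not less than 15.
Exception (b) does not apply: the baseline figure is 857, not less than 821.
Exception (c)'s conditions are all satisfied: gross monthly sales are $840, less than the $870 limit; the reference index is 422, under the 435 limit. As to paragraphs (j)–(p): (j) would limit (c) — the compliance score is 69 points, under the 79 points limit — but (k) sets (j) aside: (k) operates against (j): some sales are to a restaurant for resale. (l) would limit (k) — the jarred condiments contain meat — but (m) sets (l) aside: (m) operates — a current General Registration is held. (n) operates (a current Standing Registration is held), but is set aside by (o): (o) is triggered — assessed value is $162,500, less than the $163,000 limit. (p), which would lift (o), is not engaged — there is no Tier 1 Registration in force. Exception (c) stands.
Exception (d)'s conditions are all satisfied: all sales are at a certified farmers' market; the reportable unit count is 87, meeting the 76 threshold. However, paragraph (q) must be considered: (q) operates — a current General Clearance is held. Exception (d) does not apply.
Exception (e) fails — no current Schedule F Exemption Letter is held.

No — exception (c) applies; Oren is not required to hold a vendor licence.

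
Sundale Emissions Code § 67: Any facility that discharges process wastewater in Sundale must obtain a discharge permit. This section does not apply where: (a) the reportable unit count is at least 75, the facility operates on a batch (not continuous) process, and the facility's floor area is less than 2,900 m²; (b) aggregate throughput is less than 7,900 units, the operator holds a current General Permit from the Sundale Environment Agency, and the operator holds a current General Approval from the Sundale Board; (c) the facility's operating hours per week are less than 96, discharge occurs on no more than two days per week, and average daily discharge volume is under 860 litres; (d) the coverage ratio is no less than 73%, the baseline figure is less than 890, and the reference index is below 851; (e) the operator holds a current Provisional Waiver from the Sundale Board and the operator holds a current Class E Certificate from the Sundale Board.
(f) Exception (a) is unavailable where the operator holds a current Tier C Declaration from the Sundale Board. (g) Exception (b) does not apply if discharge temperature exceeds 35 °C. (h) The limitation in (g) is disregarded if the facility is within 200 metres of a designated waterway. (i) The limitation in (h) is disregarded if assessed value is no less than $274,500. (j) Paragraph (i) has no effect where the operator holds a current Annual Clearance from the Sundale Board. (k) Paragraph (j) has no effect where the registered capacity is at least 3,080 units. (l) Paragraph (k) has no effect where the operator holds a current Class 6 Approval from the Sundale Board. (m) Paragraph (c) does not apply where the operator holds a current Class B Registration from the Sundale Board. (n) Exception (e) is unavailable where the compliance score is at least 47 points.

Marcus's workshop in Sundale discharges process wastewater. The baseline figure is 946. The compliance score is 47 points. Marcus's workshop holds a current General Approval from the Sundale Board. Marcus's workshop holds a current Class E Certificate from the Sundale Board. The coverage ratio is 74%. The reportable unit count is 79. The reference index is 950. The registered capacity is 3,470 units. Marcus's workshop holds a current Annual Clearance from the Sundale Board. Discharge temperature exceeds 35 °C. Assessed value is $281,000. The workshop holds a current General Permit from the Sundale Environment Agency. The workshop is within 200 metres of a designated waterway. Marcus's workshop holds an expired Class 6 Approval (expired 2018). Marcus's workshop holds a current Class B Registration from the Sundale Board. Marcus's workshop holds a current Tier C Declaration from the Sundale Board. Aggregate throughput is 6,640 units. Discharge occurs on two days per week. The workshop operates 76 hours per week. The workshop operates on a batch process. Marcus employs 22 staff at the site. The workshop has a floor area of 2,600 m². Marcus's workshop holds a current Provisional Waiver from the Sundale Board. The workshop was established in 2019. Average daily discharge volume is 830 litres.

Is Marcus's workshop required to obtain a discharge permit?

Yes — Marcus's workshop must obtain a discharge permit.

Exception (a)'s conditions are all satisfied: the reportable unit count is 79, meeting the 75 threshold; the facility operates on a batch process; the facility's floor area is 2,600 m², less than the 2,900 m² limit. But: (f) operates against (a): a current Tier C Declaration is held. (a) is therefore removed.
Exception (b) is satisfied on its face — aggregate throughput is 6,640 units, less than the 7,900 units limit; a current General Permit is held; a current General Approval is held. But: (g) operates against (b): discharge temperature exceeds 35 °C. (h) applies (the workshop is within 200 m of a designated waterway), but is itself disapplied by (i): (i) applies — assessed value is $281,000, meeting the $274,500 threshold. (j) would limit (i) — a current Annual Clearance is held — but (k) sets (j) aside: (k) operates against (j): the registered capacity is 3,470 units, meeting the 3,080 units threshold. (l), which would lift (k), is not triggered — the Class 6 Approval is not current. (b) is therefore removed.
Exception (c) is satisfied on its face — the facility's operating hours per week are 76, less than the 96 limit; discharge occurs on no more than two days per week; average daily discharge volume is 830 litres, under the 860 litres limit. However, paragraph (m) must be considered: (m) operates against (c): a current Class B Registration is held. Exception (c) does not apply.
Exception (d) fails — the baseline figure is 946, not less than 890.
Exception (e): a current Provisional Waiver is held; a current Class E Certificate is held — every condition holds. But: (n) applies — the compliance score is 47 points, meeting the 47 points threshold. Exception (e) does not apply.
Every exception is unavailable, so the rule governs.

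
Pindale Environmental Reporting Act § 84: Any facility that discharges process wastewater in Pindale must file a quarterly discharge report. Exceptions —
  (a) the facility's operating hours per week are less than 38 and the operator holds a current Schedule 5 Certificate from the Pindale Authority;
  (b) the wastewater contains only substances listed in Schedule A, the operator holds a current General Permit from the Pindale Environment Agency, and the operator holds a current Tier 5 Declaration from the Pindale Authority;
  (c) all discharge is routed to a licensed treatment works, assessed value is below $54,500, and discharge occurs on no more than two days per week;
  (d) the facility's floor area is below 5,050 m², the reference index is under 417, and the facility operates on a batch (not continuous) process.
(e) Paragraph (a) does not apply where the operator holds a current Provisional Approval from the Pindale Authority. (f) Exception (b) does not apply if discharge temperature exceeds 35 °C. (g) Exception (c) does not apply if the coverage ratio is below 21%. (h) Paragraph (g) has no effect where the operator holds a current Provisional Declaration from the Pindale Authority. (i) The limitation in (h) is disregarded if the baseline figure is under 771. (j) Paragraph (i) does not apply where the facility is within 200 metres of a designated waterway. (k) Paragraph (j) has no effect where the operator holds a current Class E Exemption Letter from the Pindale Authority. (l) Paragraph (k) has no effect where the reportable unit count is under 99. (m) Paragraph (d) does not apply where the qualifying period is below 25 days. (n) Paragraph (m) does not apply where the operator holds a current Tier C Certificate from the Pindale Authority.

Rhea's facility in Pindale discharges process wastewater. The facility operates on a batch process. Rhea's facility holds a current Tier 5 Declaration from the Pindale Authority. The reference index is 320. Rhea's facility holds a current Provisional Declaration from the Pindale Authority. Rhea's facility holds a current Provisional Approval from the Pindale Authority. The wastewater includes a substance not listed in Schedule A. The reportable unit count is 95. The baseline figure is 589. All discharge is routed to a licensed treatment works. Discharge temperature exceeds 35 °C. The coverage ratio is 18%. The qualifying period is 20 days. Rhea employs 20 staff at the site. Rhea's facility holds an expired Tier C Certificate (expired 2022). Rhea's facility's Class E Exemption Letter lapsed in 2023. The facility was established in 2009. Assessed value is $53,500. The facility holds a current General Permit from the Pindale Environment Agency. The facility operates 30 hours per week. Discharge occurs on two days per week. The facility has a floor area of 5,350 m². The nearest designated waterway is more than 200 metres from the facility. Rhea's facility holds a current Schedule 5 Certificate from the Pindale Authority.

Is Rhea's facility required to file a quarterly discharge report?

Yes — Rhea's facility must file a quarterly discharge report.

All of (a)'s requirements are met (the facility's operating hours per week are 30, less than the 38 limit; a current Schedule 5 Certificate is held). But applying paragraph (e): (e) operates against (a): a current Provisional Approval is held. (a) is therefore removed.
Exception (b) fails — the wastewater includes a non-Schedule-A substance.
Exception (c) is satisfied on its face — discharge is routed to a licensed treatment works; assessed value is $53,500, below the $54,500 limit; discharge occurs on no more than two days per week. But applying paragraphs (g)–(l): (g) is triggered — the coverage ratio is 18%, below the 21% limit. (h) applies (a current Provisional Declaration is held), but is set aside by (i): (i) is triggered — the baseline figure is 589, under the 771 limit. (j), which would lift (i), is inapplicable — the facility is more than 200 m from any designated waterway. (c) is therefore removed.
Exception (d) does not apply: the facility's floor area is 5,350 m², not below 5,050 m².
No exception applies. The general rule governs.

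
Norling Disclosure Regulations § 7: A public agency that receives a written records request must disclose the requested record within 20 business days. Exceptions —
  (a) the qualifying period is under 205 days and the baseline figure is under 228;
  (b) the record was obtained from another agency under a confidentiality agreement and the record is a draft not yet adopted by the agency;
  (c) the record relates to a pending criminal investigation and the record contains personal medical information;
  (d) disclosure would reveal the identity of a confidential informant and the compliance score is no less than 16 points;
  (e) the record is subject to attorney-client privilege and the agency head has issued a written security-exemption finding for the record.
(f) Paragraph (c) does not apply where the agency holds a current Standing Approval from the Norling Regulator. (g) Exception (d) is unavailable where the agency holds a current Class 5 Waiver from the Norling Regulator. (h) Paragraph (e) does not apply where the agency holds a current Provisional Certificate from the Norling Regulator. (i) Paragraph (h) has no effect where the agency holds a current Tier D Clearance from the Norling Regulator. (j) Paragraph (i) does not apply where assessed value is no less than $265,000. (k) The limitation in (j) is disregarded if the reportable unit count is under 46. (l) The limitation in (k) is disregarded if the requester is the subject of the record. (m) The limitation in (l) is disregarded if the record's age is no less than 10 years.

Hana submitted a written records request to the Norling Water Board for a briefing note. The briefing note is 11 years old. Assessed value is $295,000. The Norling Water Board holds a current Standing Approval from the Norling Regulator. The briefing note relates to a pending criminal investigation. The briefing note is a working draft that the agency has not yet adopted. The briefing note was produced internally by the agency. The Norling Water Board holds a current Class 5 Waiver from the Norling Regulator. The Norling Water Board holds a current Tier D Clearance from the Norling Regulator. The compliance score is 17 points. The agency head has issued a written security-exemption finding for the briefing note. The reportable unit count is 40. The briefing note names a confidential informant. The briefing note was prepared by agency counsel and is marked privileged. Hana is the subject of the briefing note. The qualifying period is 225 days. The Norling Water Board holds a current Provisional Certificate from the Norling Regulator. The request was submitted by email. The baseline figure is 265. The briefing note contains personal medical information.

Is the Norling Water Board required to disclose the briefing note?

No — exception (e) applies; the Norling Water Board is not required to disclose the briefing note.

Exception (a) fails — the qualifying period is 225 days, not under 205 days.
Exception (b) requires that the record was obtained from another agency under a confidentiality agreement; but the briefing note was produced internally, so (b) is unavailable.
All of (c)'s requirements are met (the briefing note relates to a pending investigation; the briefing note contains personal medical information). But applying paragraph (f): (f) operates against (c): a current Standing Approval is held. Exception (c) does not apply.
All of (d)'s requirements are met (the briefing note names a confidential informant; the compliance score is 17 points, meeting the 16 points threshold). But: (g) operates against (d): a current Class 5 Waiver is held. Exception (d) does not apply.
Exception (e): the briefing note is privileged; a written security-exemption finding has been issued — every condition holds. As to paragraphs (h)–(m): (h) is engaged (a current Provisional Certificate is held), but yields to (i): (i) operates against (h): a current Tier D Clearance is held. (j) would limit (i) — assessed value is $295,000, meeting the $265,000 threshold — but (k) sets (j) aside: (k) applies — the reportable unit count is 40, under the 46 limit. (l) is engaged (Hana is the subject of the briefing note), but is set aside by (m): (m) operates — the record's age is 11 years, meeting the 10 years threshold. So (e) applies.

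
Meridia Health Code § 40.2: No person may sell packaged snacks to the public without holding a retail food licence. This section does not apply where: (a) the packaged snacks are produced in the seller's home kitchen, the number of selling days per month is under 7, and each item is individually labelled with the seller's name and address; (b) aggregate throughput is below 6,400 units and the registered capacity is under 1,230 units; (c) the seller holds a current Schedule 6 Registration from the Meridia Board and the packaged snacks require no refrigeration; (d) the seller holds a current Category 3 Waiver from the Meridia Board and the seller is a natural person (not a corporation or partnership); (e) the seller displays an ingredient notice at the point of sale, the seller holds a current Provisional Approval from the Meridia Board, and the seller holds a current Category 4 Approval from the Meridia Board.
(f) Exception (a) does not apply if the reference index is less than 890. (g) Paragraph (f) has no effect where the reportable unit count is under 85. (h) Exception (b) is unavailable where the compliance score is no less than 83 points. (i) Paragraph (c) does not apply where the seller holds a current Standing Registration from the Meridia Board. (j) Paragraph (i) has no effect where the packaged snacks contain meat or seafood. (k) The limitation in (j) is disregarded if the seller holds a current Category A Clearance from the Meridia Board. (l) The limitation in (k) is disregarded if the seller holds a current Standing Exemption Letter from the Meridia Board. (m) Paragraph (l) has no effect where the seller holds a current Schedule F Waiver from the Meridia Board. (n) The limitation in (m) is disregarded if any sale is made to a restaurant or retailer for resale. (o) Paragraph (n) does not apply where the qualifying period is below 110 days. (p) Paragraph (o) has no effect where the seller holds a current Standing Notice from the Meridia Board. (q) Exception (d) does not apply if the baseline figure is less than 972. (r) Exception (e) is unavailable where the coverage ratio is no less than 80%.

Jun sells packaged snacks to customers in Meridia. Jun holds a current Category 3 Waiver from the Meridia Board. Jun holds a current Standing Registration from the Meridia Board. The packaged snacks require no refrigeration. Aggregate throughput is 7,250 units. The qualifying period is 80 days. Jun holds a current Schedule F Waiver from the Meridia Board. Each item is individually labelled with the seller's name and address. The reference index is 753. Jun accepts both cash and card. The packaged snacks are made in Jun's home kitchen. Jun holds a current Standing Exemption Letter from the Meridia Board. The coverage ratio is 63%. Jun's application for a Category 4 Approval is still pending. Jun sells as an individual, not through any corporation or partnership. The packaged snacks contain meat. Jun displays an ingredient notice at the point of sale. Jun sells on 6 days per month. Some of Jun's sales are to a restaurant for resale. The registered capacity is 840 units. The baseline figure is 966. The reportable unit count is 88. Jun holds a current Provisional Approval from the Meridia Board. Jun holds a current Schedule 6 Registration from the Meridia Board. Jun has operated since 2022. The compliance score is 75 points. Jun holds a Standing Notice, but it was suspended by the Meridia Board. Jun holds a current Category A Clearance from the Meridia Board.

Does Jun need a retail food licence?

Yes — Jun must hold a retail food licence.

Exception (a): the packaged snacks are home-kitchen produced; the number of selling days per month is 6, under the 7 limit; items are individually labelled — every condition holds. Turning to paragraphs (f)–(g): (f) operates — the reference index is 753, less than the 890 limit. (g), which would lift (f), is inapplicable — the reportable unit count is 88, not under 85. Exception (a) does not apply.
Exception (b) requires that aggregate throughput is below 6,400 units; but aggregate throughput is 7,250 units, not below 6,400 units, so (b) is unavailable.
Exception (c) is satisfied on its face — a current Schedule 6 Registration is held; the packaged snacks are shelf-stable. Turning to paragraphs (i)–(p): (i) applies — a current Standing Registration is held. (j) applies (the packaged snacks contain meat), but is overridden by (k): (k) operates against (j): a current Category A Clearance is held. (l) operates (a current Standing Exemption Letter is held), but is displaced by (m): (m) operates against (l): a current Schedule F Waiver is held. (n) would limit (m) — some sales are to a restaurant for resale — but (o) sets (n) aside: (o) operates against (n): the qualifying period is 80 days, below the 110 days limit. (p) is not engaged (there is no Standing Notice in force), so (o) stands. So (c) is unavailable.
Exception (d)'s conditions are all satisfied: a current Category 3 Waiver is held; the seller is a natural person. But applying paragraph (q): (q) operates against (d): the baseline figure is 966, less than the 972 limit. So (d) is unavailable.
Exception (e) does not apply: no current Category 4 Approval is held.
No exception is made out. Jun falls within the general rule.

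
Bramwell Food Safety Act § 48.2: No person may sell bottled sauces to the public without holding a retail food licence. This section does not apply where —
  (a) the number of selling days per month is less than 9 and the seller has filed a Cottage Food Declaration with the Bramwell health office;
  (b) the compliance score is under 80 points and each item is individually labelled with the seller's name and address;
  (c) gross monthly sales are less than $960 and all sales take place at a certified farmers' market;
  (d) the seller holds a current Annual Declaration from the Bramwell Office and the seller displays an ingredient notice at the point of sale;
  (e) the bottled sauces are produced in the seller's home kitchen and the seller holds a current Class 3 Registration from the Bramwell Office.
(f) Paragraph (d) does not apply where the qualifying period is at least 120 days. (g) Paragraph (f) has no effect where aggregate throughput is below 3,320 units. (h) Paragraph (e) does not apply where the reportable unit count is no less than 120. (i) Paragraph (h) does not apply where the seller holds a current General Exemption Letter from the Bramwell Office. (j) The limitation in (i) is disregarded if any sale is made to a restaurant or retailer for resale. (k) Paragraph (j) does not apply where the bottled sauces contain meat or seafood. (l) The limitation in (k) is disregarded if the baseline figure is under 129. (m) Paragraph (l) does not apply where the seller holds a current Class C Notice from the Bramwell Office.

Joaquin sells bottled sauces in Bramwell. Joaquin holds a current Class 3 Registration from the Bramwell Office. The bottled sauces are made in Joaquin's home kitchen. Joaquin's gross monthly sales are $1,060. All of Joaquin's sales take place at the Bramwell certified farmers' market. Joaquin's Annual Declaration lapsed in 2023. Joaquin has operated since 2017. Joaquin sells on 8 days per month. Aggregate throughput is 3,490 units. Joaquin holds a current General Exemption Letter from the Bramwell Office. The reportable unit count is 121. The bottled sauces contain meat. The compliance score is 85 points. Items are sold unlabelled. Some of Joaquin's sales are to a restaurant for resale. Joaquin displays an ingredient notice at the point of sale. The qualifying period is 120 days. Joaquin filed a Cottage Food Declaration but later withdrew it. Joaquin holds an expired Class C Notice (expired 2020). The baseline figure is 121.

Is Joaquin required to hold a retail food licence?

Yes — Joaquin must hold a retail food licence.

Exception (a) does not apply: the Cottage Food Declaration was withdrawn.
Exception (b) fails — the compliance score is 85 points, not under 80 points.
Exception (c) fails — gross monthly sales are $1,060, not less than $960.
Exception (d) requires that the seller holds a current Annual Declaration from the Bramwell Office; but the Annual Declaration is not current, so (d) is unavailable.
Exception (e) is satisfied on its face — the bottled sauces are home-kitchen produced; a current Class 3 Registration is held. Turning to paragraphs (h)–(m): (h) operates — the reportable unit count is 121, meeting the 120 threshold. (i) is engaged (a current General Exemption Letter is held), but is itself disapplied by (j): (j) operates against (i): some sales are to a restaurant for resale. (k) applies (the bottled sauces contain meat), but is displaced by (l): (l) operates against (k): the baseline figure is 121, under the 129 limit. (m), which would lift (l), is not triggered — there is no Class C Notice in force. Exception (e) does not apply.
None of the exceptions is available; § 48.2 applies in full.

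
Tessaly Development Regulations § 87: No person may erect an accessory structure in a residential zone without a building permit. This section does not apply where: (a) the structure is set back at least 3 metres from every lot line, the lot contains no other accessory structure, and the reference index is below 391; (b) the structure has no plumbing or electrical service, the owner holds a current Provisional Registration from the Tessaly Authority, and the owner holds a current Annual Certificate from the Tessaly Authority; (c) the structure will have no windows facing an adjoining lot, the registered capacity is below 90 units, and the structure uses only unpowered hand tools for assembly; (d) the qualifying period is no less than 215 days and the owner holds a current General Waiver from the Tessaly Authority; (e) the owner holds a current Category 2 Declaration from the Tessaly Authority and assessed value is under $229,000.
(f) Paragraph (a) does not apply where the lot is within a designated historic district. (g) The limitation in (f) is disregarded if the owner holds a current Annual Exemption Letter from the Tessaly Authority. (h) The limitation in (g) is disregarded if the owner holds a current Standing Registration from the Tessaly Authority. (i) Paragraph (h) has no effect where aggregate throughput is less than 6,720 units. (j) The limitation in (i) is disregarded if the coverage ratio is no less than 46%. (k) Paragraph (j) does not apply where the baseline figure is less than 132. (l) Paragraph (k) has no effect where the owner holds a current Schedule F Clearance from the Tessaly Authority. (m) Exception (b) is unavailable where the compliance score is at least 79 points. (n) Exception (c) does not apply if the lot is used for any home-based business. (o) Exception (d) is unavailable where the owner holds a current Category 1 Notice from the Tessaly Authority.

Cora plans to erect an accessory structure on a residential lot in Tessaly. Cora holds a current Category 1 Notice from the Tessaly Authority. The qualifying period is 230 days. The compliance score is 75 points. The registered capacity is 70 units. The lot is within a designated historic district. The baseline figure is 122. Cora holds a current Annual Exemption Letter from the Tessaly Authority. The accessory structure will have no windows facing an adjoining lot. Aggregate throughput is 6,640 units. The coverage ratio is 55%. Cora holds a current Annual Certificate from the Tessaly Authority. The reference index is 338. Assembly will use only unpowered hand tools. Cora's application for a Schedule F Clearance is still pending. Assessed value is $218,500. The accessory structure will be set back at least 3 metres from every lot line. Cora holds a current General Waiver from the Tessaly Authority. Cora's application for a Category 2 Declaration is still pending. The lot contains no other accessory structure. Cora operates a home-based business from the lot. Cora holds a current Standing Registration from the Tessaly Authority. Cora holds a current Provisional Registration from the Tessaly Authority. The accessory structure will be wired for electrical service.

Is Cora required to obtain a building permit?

All of (a)'s requirements are met (the setback is at least 3 m on every side; the lot has no other accessory structure; the reference index is 338, below the 391 limit). Considering the limiting provisions: (f) applies (the lot is in a historic district), but is overridden by (g): (g) operates against (f): a current Annual Exemption Letter is held. (h) would limit (g) — a current Standing Registration is held — but (i) sets (h) aside: (i) operates against (h): aggregate throughput is 6,640 units, less than the 6,720 units limit. (j) would limit (i) — the coverage ratio is 55%, meeting the 46% threshold — but (k) sets (j) aside: (k) operates against (j): the baseline figure is 122, less than the 132 limit. (l), which would lift (k), is not triggered — the Schedule F Clearance is not current. Exception (a) stands.
Exception (b) does not apply: electrical service is planned.
Exception (c): no windows face an adjoining lot; the registered capacity is 70 units, below the 90 units limit; assembly uses only hand tools — every condition holds. However, paragraph (n) must be considered: (n) is triggered — a home-based business operates on the lot. Exception (c) does not apply.
Exception (d)'s conditions are all satisfied: the qualifying period is 230 days, meeting the 215 days threshold; a current General Waiver is held. But applying paragraph (o): (o) is triggered — a current Category 1 Notice is held. So (d) is unavailable.
Exception (e) does not apply: there is no Category 2 Declaration in force.

No — exception (a) applies; Cora does not need a building permit.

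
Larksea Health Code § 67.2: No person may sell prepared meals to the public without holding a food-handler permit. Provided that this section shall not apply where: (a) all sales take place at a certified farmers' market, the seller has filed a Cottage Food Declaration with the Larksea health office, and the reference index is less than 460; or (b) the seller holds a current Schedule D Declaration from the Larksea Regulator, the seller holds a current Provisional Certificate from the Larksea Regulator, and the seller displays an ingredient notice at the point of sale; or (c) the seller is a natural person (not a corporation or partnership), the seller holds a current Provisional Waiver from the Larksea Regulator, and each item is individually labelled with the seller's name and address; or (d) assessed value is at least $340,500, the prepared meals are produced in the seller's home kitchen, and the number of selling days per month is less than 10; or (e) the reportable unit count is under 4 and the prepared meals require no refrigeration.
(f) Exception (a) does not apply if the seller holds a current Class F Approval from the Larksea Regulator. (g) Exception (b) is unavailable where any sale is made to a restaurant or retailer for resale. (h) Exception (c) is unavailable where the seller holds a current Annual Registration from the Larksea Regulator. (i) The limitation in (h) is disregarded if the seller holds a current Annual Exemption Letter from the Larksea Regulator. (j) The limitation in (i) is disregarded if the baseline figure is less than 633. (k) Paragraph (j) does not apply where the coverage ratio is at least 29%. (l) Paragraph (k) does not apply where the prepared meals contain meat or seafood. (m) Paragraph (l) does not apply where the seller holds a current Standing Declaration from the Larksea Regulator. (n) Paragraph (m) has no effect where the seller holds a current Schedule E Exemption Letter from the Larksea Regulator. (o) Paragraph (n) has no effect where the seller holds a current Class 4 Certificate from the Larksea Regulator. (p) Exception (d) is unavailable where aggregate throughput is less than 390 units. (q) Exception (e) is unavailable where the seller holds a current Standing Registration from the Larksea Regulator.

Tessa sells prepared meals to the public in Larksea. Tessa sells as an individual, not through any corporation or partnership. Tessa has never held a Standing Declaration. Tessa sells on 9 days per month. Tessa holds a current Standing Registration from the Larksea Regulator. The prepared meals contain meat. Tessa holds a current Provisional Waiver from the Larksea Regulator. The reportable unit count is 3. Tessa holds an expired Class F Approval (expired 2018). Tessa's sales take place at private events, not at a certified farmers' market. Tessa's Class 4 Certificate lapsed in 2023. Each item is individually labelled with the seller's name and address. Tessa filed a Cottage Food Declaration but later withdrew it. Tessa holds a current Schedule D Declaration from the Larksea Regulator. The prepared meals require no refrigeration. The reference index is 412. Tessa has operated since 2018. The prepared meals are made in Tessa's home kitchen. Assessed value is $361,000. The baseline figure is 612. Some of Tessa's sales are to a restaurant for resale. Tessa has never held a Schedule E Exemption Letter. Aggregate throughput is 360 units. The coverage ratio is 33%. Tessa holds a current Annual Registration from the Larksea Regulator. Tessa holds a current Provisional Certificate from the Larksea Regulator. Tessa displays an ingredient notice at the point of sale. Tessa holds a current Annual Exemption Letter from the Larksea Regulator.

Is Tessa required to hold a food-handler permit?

Exception (a) requires that all sales take place at a certified farmers' market; but sales are at private events, not a certified farmers' market, so (a) is unavailable.
Exception (b) is satisfied on its face — a current Schedule D Declaration is held; a current Provisional Certificate is held; an ingredient notice is displayed. But applying paragraph (g): (g) applies — some sales are to a restaurant for resale. (b) is therefore removed.
Exception (c): the seller is a natural person; a current Provisional Waiver is held; items are individually labelled — every condition holds. However, paragraphs (h)–(o) must be considered: (h) applies — a current Annual Registration is held. (i) applies (a current Annual Exemption Letter is held), but is displaced by (j): (j) is triggered — the baseline figure is 612, less than the 633 limit. (k) applies (the coverage ratio is 33%, meeting the 29% threshold), but is set aside by (l): (l) is triggered — the prepared meals contain meat. (m), which would lift (l), does not operate here — the Standing Declaration is not current. So (c) is unavailable.
Exception (d) is satisfied on its face — assessed value is $361,000, meeting the $340,500 threshold; the prepared meals are home-kitchen produced; the number of selling days per month is 9, less than the 10 limit. But applying paragraph (p): (p) operates — aggregate throughput is 360 units, less than the 390 units limit. So (d) is unavailable.
All of (e)'s requirements are met (the reportable unit count is 3, under the 4 limit; the prepared meals are shelf-stable). But applying paragraph (q): (q) applies — a current Standing Registration is held. (e) is therefore removed.
No exception applies. The general rule governs.

Yes — Tessa must hold a food-handler permit.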